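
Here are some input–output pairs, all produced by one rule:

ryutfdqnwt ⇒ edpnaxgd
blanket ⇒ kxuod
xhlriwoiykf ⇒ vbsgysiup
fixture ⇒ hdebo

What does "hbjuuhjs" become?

Rule — delete the first 2 characters, then shift every letter 10 places forward in the alphabet (wrapping around).
Starting from "hbjuuhjs": after the first operation, "juuhjs"; after the second, "teertc".

teertc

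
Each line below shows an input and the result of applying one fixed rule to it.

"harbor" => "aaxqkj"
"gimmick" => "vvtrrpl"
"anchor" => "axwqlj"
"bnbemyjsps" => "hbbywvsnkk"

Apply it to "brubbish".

In each case the input is transformed by: sort the characters into reverse alphabetical order, then shift every letter 9 places forward in the alphabet (wrapping around).
Applying that to "brubbish" gives "dbarqkkk".

dbarqkkk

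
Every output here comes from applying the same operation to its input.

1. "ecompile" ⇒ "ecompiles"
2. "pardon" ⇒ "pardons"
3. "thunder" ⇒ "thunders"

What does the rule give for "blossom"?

The pattern: append "s".
So "blossom" becomes "blossoms".

blossoms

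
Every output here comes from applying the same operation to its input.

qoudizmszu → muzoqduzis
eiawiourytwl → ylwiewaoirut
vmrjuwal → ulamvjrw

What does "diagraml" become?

Rule — swap each adjacent pair of characters (1↔2, 3↔4, ...), then move the last 3 characters to the front (rotate right by 3).
Working it through for "diagraml": intermediate "idgaarlm", final "rlmidgaa".

rlmidgaa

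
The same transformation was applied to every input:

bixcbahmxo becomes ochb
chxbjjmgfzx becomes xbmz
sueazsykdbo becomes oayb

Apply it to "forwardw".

wwd

Rule — swap the first and last characters, then keep one character in every 3, starting at position 1 (positions 1st, 4th, 7th, ...).
For "forwardw", step one produces "worwardf"; step two turns that into "wwd".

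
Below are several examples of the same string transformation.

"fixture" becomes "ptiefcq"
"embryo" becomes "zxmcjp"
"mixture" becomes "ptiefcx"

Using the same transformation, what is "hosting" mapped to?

rzdetys

The pattern: swap the first and last characters, then shift every letter 11 places forward in the alphabet (wrapping around).
Doing the same to "hosting": "rzdetys".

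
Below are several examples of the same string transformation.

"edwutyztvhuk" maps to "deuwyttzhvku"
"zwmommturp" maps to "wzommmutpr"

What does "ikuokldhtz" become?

What's happening: swap each adjacent pair of characters (1↔2, 3↔4, ...).
"ikuokldhtz" → "kioulkhdzt".

kioulkhdzt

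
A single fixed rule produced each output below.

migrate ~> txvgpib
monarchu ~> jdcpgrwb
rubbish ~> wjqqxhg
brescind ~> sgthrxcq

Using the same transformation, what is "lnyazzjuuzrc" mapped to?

The transformation: shift every letter 11 places backward in the alphabet (wrapping around), then swap the first and last characters.
For "lnyazzjuuzrc", step one produces "acnpooyjjogr"; step two turns that into "rcnpooyjjoga".

rcnpooyjjoga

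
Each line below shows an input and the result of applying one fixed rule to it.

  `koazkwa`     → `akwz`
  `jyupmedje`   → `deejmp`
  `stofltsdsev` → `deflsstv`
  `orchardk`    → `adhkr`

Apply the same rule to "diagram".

agmr

Rule — delete the first 3 characters, then sort the characters into alphabetical order.
On "diagram" that produces "agmr".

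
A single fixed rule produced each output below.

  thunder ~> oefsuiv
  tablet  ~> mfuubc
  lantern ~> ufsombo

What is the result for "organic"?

The rule is to shift every letter 1 place forward in the alphabet (wrapping around), then move the first 3 characters to the end (rotate left by 3).
Working it through for "organic": intermediate "pshbojd", final "bojdpsh".

bojdpsh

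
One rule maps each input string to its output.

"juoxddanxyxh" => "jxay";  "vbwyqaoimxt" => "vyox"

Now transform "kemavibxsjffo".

kabjo

Each output is the input with this applied: keep one character in every 3, starting at position 1 (positions 1st, 4th, 7th, ...).
For "kemavibxsjffo" the result is "kabjo".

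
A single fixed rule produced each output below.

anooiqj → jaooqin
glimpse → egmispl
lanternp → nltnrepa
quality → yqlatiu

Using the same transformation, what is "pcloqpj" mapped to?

The pattern: swap each adjacent pair of characters (1↔2, 3↔4, ...), then swap the first and last characters.
Doing the same to "pcloqpj": "jpolpqc".

jpolpqc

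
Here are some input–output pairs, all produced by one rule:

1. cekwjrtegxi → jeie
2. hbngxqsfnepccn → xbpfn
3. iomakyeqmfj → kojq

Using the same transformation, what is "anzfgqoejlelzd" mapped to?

gneed

The pattern: keep one character in every 3, starting at position 2 (positions 2nd, 5th, 8th, ...), then swap each adjacent pair of characters (1↔2, 3↔4, ...).
For "anzfgqoejlelzd", step one produces "ngeed"; step two turns that into "gneed".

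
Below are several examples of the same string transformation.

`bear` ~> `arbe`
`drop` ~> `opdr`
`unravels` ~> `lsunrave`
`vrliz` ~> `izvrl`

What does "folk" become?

lkfo

Rule — move the last 2 characters to the front (rotate right by 2).
So "folk" becomes "lkfo".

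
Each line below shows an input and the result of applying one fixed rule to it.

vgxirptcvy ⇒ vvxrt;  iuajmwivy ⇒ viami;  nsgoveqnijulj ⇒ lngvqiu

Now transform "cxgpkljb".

jcgk

What's happening: move the last 2 characters to the front (rotate right by 2), then keep every other character starting from the first (positions 1st, 3rd, 5th, ...).
So "cxgpkljb" becomes "jcgk".
(Check on "vgxirptcvy": → "vyvgxirptc" → "vvxrt" ✓)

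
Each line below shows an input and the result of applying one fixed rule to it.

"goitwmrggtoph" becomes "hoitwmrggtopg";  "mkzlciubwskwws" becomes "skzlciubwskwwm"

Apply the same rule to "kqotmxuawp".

pqotmxuawk

The pattern: swap the first and last characters.
So "kqotmxuawp" becomes "pqotmxuawk".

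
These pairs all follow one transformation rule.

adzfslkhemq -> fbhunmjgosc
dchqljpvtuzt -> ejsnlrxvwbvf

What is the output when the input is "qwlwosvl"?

The pattern: move the first character to the end, then shift every letter 2 places forward in the alphabet (wrapping around).
Working it through for "qwlwosvl": intermediate "wlwosvlq", final "ynyquxns".

ynyquxns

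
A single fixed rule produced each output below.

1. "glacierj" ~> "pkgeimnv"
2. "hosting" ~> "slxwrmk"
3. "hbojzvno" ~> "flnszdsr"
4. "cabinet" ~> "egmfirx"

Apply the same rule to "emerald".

qivipeh

In each case the input is transformed by: shift every letter 4 places forward in the alphabet (wrapping around), then swap each adjacent pair of characters (1↔2, 3↔4, ...).
For "emerald" the result is "qivipeh".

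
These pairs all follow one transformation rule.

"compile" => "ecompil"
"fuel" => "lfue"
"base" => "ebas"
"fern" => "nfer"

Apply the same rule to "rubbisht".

trubbish

The pattern: move the last character to the front.
On "rubbisht" that produces "trubbish".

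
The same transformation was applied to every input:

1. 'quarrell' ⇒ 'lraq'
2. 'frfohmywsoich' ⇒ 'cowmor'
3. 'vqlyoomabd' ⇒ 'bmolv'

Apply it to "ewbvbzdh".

Looking at the pairs, the operation is to reverse the string, then keep every other character starting from the second (positions 2nd, 4th, 6th, ...).
Working it through for "ewbvbzdh": intermediate "hdzbvbwe", final "dbbe".

dbbe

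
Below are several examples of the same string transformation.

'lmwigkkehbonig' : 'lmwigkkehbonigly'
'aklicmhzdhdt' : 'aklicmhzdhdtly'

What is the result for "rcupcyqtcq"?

rcupcyqtcqly

The rule is to append "ly".
So "rcupcyqtcq" becomes "rcupcyqtcqly".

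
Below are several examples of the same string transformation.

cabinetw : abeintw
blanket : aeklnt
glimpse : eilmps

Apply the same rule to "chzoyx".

hoxyz

Each output is the input with this applied: delete the first character, then sort the characters into alphabetical order.
Working it through for "chzoyx": intermediate "hzoyx", final "hoxyz".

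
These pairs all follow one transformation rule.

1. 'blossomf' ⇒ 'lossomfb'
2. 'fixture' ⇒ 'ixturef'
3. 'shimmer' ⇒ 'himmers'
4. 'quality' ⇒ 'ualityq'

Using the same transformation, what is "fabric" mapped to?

Rule — move the first character to the end.
For "fabric" the result is "abricf".

abricf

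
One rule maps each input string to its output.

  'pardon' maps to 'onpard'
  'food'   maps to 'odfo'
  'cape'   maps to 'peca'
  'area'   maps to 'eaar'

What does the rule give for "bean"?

anbe

Looking at the pairs, the operation is to move the last 2 characters to the front (rotate right by 2).
Doing the same to "bean": "anbe".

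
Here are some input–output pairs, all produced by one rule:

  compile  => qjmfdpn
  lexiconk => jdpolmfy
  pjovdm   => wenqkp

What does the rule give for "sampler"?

qmfstbn

What's happening: shift every letter 1 place forward in the alphabet (wrapping around), then move the first 3 characters to the end (rotate left by 3).
"sampler" → "tbnqmfs" → "qmfstbn".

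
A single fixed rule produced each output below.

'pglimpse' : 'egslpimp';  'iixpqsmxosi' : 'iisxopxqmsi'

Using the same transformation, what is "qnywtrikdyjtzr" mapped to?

rnzytwjtyrdikq

Each output is the input with this applied: take characters alternately from the front and the back (1st, last, 2nd, 2nd-last, ...), then move the first character to the end.
Working it through for "qnywtrikdyjtzr": intermediate "qrnzytwjtyrdik", final "rnzytwjtyrdikq".
(Check on "pglimpse": → "pegslpim" → "egslpimp" ✓)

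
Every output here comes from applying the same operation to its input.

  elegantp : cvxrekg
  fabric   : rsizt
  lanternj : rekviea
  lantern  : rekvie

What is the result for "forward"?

The pattern: shift every letter 9 places backward in the alphabet (wrapping around), then delete the first character.
For "forward", step one produces "wfinriu"; step two turns that into "finriu".

finriu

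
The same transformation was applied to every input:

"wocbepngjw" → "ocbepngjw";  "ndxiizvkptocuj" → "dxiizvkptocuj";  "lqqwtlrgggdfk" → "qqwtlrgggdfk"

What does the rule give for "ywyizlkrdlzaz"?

Looking at the pairs, the operation is to delete the first character.
So "ywyizlkrdlzaz" becomes "wyizlkrdlzaz".

wyizlkrdlzaz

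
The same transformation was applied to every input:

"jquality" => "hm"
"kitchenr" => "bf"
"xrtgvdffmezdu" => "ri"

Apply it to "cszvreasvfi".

tw

The rule is to shift every letter 12 places backward in the alphabet (wrapping around), then keep only the last 2 characters.
"cszvreasvfi" → "qgnjfsogjtw" → "tw".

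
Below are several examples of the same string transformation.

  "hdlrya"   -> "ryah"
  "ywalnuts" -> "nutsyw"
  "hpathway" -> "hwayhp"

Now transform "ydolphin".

phinyd

Rule — swap the front and back halves of the string, then delete the last 2 characters.
"ydolphin" → "phinydol" → "phinyd".
(Check on "hdlrya": → "ryahdl" → "ryah" ✓)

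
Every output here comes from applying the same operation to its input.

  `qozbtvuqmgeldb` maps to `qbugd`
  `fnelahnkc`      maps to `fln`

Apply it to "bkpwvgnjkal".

bwna

The pattern: keep one character in every 3, starting at position 1 (positions 1st, 4th, 7th, ...).
Applying that to "bkpwvgnjkal" gives "bwna".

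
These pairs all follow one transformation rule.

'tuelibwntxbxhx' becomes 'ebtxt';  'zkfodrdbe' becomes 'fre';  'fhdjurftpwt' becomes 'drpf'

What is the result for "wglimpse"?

The transformation: move the first 2 characters to the end (rotate left by 2), then keep one character in every 3, starting at position 1 (positions 1st, 4th, 7th, ...).
Applying both steps to "wglimpse": "limpsewg", then "lpw".

lpw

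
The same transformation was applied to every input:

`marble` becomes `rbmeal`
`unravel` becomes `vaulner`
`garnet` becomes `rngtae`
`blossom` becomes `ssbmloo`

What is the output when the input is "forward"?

awfdorr

The transformation: take characters alternately from the front and the back (1st, last, 2nd, 2nd-last, ...), then move the last 2 characters to the front (rotate right by 2).
For "forward", step one produces "fdorraw"; step two turns that into "awfdorr".
(Check on "marble": → "mealrb" → "rbmeal" ✓)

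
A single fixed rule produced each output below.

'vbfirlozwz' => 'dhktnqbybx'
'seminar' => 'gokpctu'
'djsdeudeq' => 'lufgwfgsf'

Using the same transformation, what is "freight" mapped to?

tgkijvh

The transformation: move the first character to the end, then shift every letter 2 places forward in the alphabet (wrapping around).
For "freight" the result is "tgkijvh".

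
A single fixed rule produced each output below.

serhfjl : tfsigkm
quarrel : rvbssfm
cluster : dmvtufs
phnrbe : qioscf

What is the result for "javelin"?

What's happening: shift every letter 1 place forward in the alphabet (wrapping around).
So "javelin" becomes "kbwfmjo".

kbwfmjo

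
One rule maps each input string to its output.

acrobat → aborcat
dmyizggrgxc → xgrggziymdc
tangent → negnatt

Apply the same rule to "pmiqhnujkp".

The pattern: reverse the string, then move the first character to the end.
Doing the same to "pmiqhnujkp": "kjunhqimpp".

kjunhqimpp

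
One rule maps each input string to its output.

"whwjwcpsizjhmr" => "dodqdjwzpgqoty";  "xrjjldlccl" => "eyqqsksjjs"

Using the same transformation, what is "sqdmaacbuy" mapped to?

zxkthhjibf

Each output is the input with this applied: shift every letter 7 places forward in the alphabet (wrapping around).
So "sqdmaacbuy" becomes "zxkthhjibf".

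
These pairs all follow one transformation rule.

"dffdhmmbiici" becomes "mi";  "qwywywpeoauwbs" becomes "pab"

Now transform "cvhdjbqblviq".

Looking at the pairs, the operation is to keep one character in every 3, starting at position 1 (positions 1st, 4th, 7th, ...), then delete the first 2 characters.
Starting from "cvhdjbqblviq": after the first operation, "cdqv"; after the second, "qv".
(Check on "dffdhmmbiici": → "ddmi" → "mi" ✓)

qv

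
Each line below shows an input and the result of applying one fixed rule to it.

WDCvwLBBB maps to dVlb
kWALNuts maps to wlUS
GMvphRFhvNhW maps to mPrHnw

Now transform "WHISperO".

hsEo

In each case the input is transformed by: keep every other character starting from the second (positions 2nd, 4th, 6th, ...), then flip the case of every letter.
On "WHISperO": the first step gives "HSeO", and the second then gives "hsEo".
(Check on "WDCvwLBBB": → "DvLB" → "dVlb" ✓)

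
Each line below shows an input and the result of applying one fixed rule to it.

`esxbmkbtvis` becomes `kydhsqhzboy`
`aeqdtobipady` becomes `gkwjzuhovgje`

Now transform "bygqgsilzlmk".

hemwmyorfrsq

The pattern: shift every letter 6 places forward in the alphabet (wrapping around).
"bygqgsilzlmk" → "hemwmyorfrsq".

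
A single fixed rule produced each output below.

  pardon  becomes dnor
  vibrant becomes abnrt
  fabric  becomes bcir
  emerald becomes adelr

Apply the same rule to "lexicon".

cinox

Each output is the input with this applied: delete the first 2 characters, then sort the characters into alphabetical order.
Working it through for "lexicon": intermediate "xicon", final "cinox".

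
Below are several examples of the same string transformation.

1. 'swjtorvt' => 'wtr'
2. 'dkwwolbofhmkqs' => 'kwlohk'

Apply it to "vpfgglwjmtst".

pgljt

Each output is the input with this applied: delete the last 2 characters, then keep every other character starting from the second (positions 2nd, 4th, 6th, ...).
Starting from "vpfgglwjmtst": after the first operation, "vpfgglwjmt"; after the second, "pgljt".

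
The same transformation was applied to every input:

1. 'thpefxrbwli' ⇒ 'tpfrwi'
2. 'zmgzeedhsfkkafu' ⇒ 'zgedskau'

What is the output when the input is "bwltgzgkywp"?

Rule — keep every other character starting from the first (positions 1st, 3rd, 5th, ...).
Doing the same to "bwltgzgkywp": "blggyp".

blggyp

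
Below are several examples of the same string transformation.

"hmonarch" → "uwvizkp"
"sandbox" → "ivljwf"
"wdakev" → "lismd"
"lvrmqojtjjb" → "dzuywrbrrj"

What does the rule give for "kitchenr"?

What's happening: shift every letter 8 places forward in the alphabet (wrapping around), then delete the first character.
So "kitchenr" becomes "qbkpmvz".

qbkpmvz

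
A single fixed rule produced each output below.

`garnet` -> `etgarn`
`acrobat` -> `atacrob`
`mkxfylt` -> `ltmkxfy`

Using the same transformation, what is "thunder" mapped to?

The pattern: move the last 2 characters to the front (rotate right by 2).
"thunder" → "erthund".

erthund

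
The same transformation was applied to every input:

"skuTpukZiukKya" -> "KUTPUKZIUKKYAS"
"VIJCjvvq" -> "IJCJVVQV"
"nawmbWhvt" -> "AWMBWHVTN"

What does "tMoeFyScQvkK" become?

MOEFYSCQVKKT

The pattern: move the first character to the end, then convert every letter to uppercase.
Starting from "tMoeFyScQvkK": after the first operation, "MoeFyScQvkKt"; after the second, "MOEFYSCQVKKT".
(Check on "skuTpukZiukKya": → "kuTpukZiukKyas" → "KUTPUKZIUKKYAS" ✓)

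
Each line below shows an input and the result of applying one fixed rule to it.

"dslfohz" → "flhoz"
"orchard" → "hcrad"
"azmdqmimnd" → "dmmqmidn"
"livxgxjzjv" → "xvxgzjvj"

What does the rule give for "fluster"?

Each output is the input with this applied: delete the first 2 characters, then swap each adjacent pair of characters (1↔2, 3↔4, ...).
On "fluster": the first step gives "uster", and the second then gives "suetr".

suetr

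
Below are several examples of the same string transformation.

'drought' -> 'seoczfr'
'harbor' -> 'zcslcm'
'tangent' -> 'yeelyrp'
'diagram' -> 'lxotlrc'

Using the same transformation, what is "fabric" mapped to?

tnqlmc

The pattern: shift every letter 11 places forward in the alphabet (wrapping around), then move the last 2 characters to the front (rotate right by 2).
"fabric" → "qlmctn" → "tnqlmc".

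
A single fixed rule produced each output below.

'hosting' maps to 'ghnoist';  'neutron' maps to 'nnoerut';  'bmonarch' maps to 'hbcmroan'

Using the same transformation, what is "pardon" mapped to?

The pattern: reverse the string, then take characters alternately from the front and the back (1st, last, 2nd, 2nd-last, ...).
Working it through for "pardon": intermediate "nodrap", final "npoadr".

npoadr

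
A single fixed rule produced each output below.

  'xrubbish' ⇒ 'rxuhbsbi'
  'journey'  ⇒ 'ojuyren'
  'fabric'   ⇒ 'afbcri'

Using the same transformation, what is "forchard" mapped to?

The rule is to move the first character to the end, then take characters alternately from the front and the back (1st, last, 2nd, 2nd-last, ...).
Working it through for "forchard": intermediate "orchardf", final "ofrdcrha".

ofrdcrha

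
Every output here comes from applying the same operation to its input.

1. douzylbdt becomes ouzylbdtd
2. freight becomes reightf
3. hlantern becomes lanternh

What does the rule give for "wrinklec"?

In each case the input is transformed by: move the first character to the end.
So "wrinklec" becomes "rinklecw".

rinklecw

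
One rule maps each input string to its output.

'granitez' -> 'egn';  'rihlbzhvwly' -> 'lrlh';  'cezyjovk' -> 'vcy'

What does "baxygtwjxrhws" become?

The rule is to keep one character in every 3, starting at position 1 (positions 1st, 4th, 7th, ...), then move the last character to the front.
"baxygtwjxrhws" → "bywrs" → "sbywr".

sbywr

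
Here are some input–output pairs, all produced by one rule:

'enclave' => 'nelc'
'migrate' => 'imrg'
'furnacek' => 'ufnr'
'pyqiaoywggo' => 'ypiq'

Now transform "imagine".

Looking at the pairs, the operation is to swap each adjacent pair of characters (1↔2, 3↔4, ...), then keep only the first 4 characters.
Applying both steps to "imagine": "miganie", then "miga".

miga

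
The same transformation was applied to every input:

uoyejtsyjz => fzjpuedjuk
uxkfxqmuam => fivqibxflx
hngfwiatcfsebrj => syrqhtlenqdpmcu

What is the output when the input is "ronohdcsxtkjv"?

czyzsondievug

Looking at the pairs, the operation is to shift every letter 11 places forward in the alphabet (wrapping around).
So "ronohdcsxtkjv" becomes "czyzsondievug".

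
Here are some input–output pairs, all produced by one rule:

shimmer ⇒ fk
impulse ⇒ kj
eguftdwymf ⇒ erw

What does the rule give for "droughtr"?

The pattern: keep one character in every 3, starting at position 2 (positions 2nd, 5th, 8th, ...), then shift every letter 2 places backward in the alphabet (wrapping around).
Working it through for "droughtr": intermediate "rgr", final "pep".
(Check on "shimmer": → "hm" → "fk" ✓)

pep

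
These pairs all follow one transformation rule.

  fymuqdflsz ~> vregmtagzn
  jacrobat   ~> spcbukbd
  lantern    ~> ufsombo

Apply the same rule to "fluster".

tufsgmv

Each output is the input with this applied: move the first 3 characters to the end (rotate left by 3), then shift every letter 1 place forward in the alphabet (wrapping around).
Applying that to "fluster" gives "tufsgmv".
(Check on "lantern": → "ternlan" → "ufsombo" ✓)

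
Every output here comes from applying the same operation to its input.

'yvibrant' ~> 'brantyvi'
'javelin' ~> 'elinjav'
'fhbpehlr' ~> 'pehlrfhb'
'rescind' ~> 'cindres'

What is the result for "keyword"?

wordkey

What's happening: move the first 3 characters to the end (rotate left by 3).
Applying that to "keyword" gives "wordkey".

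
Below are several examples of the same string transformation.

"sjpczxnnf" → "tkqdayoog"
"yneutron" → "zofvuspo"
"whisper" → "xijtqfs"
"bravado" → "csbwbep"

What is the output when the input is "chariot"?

Looking at the pairs, the operation is to shift every letter 1 place forward in the alphabet (wrapping around).
For "chariot" the result is "dibsjpu".

dibsjpu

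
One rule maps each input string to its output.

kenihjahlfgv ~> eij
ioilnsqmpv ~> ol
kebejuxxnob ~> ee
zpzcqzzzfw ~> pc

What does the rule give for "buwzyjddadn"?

uz

The transformation: keep every other character starting from the second (positions 2nd, 4th, 6th, ...), then delete the last 3 characters.
Working it through for "buwzyjddadn": intermediate "uzjdd", final "uz".
(Check on "kenihjahlfgv": → "eijhfv" → "eij" ✓)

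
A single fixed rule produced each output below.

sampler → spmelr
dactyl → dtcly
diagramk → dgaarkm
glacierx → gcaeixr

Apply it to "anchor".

ahcro

The transformation: swap each adjacent pair of characters (1↔2, 3↔4, ...), then delete the first character.
Working it through for "anchor": intermediate "nahcro", final "ahcro".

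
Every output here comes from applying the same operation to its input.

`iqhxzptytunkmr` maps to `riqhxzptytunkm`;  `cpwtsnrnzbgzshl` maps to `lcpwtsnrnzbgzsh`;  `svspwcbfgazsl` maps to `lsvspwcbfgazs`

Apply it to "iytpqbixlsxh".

The pattern: move the last character to the front.
Doing the same to "iytpqbixlsxh": "hiytpqbixlsx".

hiytpqbixlsx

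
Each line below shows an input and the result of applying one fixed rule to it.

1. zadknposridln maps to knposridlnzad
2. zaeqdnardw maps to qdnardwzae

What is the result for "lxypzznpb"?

Looking at the pairs, the operation is to move the first 3 characters to the end (rotate left by 3).
On "lxypzznpb" that produces "pzznpblxy".

pzznpblxy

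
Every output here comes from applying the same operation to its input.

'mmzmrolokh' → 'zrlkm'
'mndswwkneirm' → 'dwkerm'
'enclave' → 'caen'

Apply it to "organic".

The rule is to move the first 2 characters to the end (rotate left by 2), then keep every other character starting from the first (positions 1st, 3rd, 5th, ...).
Working it through for "organic": intermediate "ganicor", final "gncr".

gncr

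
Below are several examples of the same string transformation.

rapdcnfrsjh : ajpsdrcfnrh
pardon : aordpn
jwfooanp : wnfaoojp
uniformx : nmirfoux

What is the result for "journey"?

What's happening: take characters alternately from the front and the back (1st, last, 2nd, 2nd-last, ...), then move the first 2 characters to the end (rotate left by 2).
"journey" → "jyoeunr" → "oeunrjy".

oeunrjy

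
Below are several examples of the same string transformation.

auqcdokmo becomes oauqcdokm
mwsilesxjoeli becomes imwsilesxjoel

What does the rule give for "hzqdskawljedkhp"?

Looking at the pairs, the operation is to move the last character to the front.
Doing the same to "hzqdskawljedkhp": "phzqdskawljedkh".

phzqdskawljedkh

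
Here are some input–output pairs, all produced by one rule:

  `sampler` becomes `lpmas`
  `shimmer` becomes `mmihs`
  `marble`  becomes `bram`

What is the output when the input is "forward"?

awrof

Each output is the input with this applied: reverse the string, then delete the first 2 characters.
"forward" → "drawrof" → "awrof".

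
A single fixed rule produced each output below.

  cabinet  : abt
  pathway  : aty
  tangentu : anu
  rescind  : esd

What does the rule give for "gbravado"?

Looking at the pairs, the operation is to swap each adjacent pair of characters (1↔2, 3↔4, ...), then keep one character in every 3, starting at position 1 (positions 1st, 4th, 7th, ...).
Applying both steps to "gbravado": "bgaravod", then "bro".

bro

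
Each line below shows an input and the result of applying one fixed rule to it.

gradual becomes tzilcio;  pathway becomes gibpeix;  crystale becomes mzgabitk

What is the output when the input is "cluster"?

In each case the input is transformed by: swap the first and last characters, then shift every letter 8 places forward in the alphabet (wrapping around).
Doing the same to "cluster": "ztcabmk".
(Check on "gradual": → "lraduag" → "tzilcio" ✓)

ztcabmk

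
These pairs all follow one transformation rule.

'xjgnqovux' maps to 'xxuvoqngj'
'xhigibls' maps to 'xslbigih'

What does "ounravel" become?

The rule is to reverse the string, then move the last character to the front.
Starting from "ounravel": after the first operation, "levarnuo"; after the second, "olevarnu".
(Check on "xjgnqovux": → "xuvoqngjx" → "xxuvoqngj" ✓)

olevarnu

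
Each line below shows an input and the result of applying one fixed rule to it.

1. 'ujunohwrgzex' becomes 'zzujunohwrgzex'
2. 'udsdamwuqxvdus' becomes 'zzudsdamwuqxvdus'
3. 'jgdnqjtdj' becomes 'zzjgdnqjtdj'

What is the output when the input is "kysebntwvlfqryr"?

The rule is to prepend "zz".
Applying that to "kysebntwvlfqryr" gives "zzkysebntwvlfqryr".

zzkysebntwvlfqryr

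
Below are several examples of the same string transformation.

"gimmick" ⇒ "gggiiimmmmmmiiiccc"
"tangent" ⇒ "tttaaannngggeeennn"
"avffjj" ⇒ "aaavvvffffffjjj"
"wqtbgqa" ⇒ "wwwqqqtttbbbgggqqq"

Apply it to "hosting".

The rule is to repeat every character 3 times, then delete the last 3 characters.
Starting from "hosting": after the first operation, "hhhooossstttiiinnnggg"; after the second, "hhhooossstttiiinnn".

hhhooossstttiiinnn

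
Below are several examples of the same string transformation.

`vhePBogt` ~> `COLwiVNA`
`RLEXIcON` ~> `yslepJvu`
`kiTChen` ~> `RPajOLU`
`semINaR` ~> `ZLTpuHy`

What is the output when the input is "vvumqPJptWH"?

Each output is the input with this applied: flip the case of every letter, then shift every letter 7 places forward in the alphabet (wrapping around).
On "vvumqPJptWH": the first step gives "VVUMQpjPTwh", and the second then gives "CCBTXwqWAdo".

CCBTXwqWAdo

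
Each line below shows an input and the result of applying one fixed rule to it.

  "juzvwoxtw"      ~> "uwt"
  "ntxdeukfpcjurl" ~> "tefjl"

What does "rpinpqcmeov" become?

ppmv

Rule — keep one character in every 3, starting at position 2 (positions 2nd, 5th, 8th, ...).
Doing the same to "rpinpqcmeov": "ppmv".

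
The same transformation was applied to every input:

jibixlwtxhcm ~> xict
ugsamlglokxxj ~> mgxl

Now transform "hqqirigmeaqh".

Each output is the input with this applied: keep one character in every 3, starting at position 2 (positions 2nd, 5th, 8th, ...), then swap each adjacent pair of characters (1↔2, 3↔4, ...).
So "hqqirigmeaqh" becomes "rqqm".

rqqm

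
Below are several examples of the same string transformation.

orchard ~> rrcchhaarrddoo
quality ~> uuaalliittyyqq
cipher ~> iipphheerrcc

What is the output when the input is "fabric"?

aabbrriiccff

The rule is to double every character, then move the first 2 characters to the end (rotate left by 2).
For "fabric" the result is "aabbrriiccff".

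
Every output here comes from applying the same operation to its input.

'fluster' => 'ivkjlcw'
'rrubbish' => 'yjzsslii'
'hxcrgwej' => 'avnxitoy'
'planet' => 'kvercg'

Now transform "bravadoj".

What's happening: reverse the string, then shift every letter 9 places backward in the alphabet (wrapping around).
Starting from "bravadoj": after the first operation, "jodavarb"; after the second, "afurmris".
(Check on "planet": → "tenalp" → "kvercg" ✓)

afurmris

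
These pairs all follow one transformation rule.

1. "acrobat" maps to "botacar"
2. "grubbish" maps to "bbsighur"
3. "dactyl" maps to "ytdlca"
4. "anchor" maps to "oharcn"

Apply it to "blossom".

The rule is to move the first 3 characters to the end (rotate left by 3), then swap each adjacent pair of characters (1↔2, 3↔4, ...).
For "blossom", step one produces "ssomblo"; step two turns that into "ssmolbo".

ssmolbo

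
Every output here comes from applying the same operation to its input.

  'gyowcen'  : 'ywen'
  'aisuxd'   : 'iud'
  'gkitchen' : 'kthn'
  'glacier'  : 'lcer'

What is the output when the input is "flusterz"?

lsez

The pattern: swap each adjacent pair of characters (1↔2, 3↔4, ...), then keep every other character starting from the first (positions 1st, 3rd, 5th, ...).
Working it through for "flusterz": intermediate "lfsuetzr", final "lsez".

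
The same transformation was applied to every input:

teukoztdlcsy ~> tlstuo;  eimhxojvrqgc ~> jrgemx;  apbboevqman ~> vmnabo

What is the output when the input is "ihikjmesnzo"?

enoiij

The transformation: keep every other character starting from the first (positions 1st, 3rd, 5th, ...), then move the last 3 characters to the front (rotate right by 3).
"ihikjmesnzo" → "enoiij".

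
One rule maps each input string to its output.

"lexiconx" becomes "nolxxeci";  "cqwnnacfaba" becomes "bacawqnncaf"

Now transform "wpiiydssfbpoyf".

yowfipyisdfspb

The transformation: move the last 3 characters to the front (rotate right by 3), then swap each adjacent pair of characters (1↔2, 3↔4, ...).
Starting from "wpiiydssfbpoyf": after the first operation, "oyfwpiiydssfbp"; after the second, "yowfipyisdfspb".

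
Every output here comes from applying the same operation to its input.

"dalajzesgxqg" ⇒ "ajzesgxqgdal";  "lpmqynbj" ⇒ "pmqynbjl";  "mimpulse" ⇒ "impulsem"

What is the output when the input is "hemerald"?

Rule — swap the front and back halves of the string, then move the last 3 characters to the front (rotate right by 3).
Applying both steps to "hemerald": "raldheme", then "emeraldh".

emeraldh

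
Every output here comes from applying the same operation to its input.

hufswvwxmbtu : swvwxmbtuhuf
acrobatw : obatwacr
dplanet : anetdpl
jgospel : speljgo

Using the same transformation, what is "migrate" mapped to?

ratemig

What's happening: move the first 3 characters to the end (rotate left by 3).
So "migrate" becomes "ratemig".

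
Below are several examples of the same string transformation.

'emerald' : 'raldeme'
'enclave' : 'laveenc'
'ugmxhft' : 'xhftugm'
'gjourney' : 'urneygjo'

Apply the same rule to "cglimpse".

impsecgl

The rule is to move the first 3 characters to the end (rotate left by 3).
So "cglimpse" becomes "impsecgl".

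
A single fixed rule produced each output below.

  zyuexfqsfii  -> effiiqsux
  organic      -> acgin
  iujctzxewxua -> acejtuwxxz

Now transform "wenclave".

The transformation: delete the first 2 characters, then sort the characters into alphabetical order.
Applying that to "wenclave" gives "acelnv".
(Check on "zyuexfqsfii": → "uexfqsfii" → "effiiqsux" ✓)

acelnv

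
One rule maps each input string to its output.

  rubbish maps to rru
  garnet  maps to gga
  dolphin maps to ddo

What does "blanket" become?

bbl

The pattern: double every character, then keep only the first 3 characters.
Starting from "blanket": after the first operation, "bbllaannkkeett"; after the second, "bbl".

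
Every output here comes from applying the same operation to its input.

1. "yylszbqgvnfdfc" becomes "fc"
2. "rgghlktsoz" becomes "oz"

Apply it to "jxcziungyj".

yj

The rule is to keep only the last 2 characters.
Applying that to "jxcziungyj" gives "yj".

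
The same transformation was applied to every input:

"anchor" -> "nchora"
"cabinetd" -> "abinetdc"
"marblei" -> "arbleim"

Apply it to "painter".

ainterp

The pattern: move the first character to the end.
So "painter" becomes "ainterp".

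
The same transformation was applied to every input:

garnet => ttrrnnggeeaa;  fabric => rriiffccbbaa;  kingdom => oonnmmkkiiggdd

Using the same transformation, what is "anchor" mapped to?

rroonnhhccaa

The rule is to sort the characters into reverse alphabetical order, then double every character.
Starting from "anchor": after the first operation, "ronhca"; after the second, "rroonnhhccaa".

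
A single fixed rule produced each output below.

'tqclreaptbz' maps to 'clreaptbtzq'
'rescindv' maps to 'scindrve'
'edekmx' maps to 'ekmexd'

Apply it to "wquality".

ualitwyq

Looking at the pairs, the operation is to swap the first and last characters, then move the first 2 characters to the end (rotate left by 2).
For "wquality" the result is "ualitwyq".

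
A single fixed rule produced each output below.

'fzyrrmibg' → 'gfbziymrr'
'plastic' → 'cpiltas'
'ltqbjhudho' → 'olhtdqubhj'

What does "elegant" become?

Looking at the pairs, the operation is to take characters alternately from the front and the back (1st, last, 2nd, 2nd-last, ...), then swap each adjacent pair of characters (1↔2, 3↔4, ...).
Working it through for "elegant": intermediate "etlneag", final "tenlaeg".

tenlaeg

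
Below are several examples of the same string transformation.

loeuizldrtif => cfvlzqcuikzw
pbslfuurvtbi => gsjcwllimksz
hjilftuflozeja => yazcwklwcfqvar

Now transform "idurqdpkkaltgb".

zulihugbbrckxs

The transformation: shift every letter 9 places backward in the alphabet (wrapping around).
Doing the same to "idurqdpkkaltgb": "zulihugbbrckxs".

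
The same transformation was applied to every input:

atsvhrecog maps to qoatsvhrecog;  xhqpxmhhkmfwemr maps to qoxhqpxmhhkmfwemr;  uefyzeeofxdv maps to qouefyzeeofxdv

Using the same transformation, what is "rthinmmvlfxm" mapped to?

What's happening: prepend "qo".
For "rthinmmvlfxm" the result is "qorthinmmvlfxm".

qorthinmmvlfxm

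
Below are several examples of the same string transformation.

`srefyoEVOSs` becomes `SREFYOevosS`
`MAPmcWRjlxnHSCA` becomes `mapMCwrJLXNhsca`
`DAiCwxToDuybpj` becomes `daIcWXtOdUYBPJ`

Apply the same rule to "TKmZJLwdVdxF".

tkMzjlWDvDXf

The pattern: flip the case of every letter.
On "TKmZJLwdVdxF" that produces "tkMzjlWDvDXf".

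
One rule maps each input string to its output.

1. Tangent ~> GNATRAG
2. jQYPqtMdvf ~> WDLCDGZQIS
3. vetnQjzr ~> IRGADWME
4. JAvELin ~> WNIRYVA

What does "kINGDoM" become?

XVATQBZ

The rule is to shift every letter 13 places forward in the alphabet (wrapping around) — i.e. ROT13, then convert every letter to uppercase.
"kINGDoM" → "xVATQbZ" → "XVATQBZ".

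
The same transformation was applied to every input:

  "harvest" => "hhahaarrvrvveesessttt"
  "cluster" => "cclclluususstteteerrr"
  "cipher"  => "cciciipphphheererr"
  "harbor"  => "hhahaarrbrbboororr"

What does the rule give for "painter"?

ppapaaiininntteteerrr

Rule — repeat every character 3 times, then swap each adjacent pair of characters (1↔2, 3↔4, ...).
For "painter", step one produces "pppaaaiiinnnttteeerrr"; step two turns that into "ppapaaiininntteteerrr".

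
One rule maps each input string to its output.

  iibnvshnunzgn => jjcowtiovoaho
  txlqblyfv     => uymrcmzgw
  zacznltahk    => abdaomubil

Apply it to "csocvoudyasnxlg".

The pattern: shift every letter 1 place forward in the alphabet (wrapping around).
For "csocvoudyasnxlg" the result is "dtpdwpvezbtoymh".

dtpdwpvezbtoymh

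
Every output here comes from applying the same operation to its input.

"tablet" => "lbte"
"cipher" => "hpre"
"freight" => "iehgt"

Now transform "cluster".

suetr

Each output is the input with this applied: delete the first 2 characters, then swap each adjacent pair of characters (1↔2, 3↔4, ...).
Working it through for "cluster": intermediate "uster", final "suetr".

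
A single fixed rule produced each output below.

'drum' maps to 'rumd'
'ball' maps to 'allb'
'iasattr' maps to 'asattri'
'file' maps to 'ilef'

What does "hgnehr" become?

The pattern: move the first character to the end.
For "hgnehr" the result is "gnehrh".

gnehrh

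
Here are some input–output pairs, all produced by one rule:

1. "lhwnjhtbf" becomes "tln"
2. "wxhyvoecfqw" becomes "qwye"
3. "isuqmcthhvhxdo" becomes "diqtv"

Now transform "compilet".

In each case the input is transformed by: keep one character in every 3, starting at position 1 (positions 1st, 4th, 7th, ...), then move the last character to the front.
"compilet" → "cpe" → "ecp".

ecp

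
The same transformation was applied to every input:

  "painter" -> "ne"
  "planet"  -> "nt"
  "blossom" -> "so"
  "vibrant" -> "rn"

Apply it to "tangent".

The rule is to keep every other character starting from the second (positions 2nd, 4th, 6th, ...), then delete the first character.
Applying that to "tangent" gives "gn".
(Check on "painter": → "ane" → "ne" ✓)

gn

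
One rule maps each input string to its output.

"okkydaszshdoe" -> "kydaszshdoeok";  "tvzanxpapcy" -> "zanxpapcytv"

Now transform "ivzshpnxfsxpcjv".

zshpnxfsxpcjviv

Rule — move the first 2 characters to the end (rotate left by 2).
For "ivzshpnxfsxpcjv" the result is "zshpnxfsxpcjviv".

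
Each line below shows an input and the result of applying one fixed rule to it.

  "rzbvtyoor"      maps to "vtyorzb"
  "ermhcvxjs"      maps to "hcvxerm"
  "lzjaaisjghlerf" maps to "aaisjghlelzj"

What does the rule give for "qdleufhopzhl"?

The transformation: delete the last 2 characters, then move the first 3 characters to the end (rotate left by 3).
"qdleufhopzhl" → "qdleufhopz" → "eufhopzqdl".

eufhopzqdl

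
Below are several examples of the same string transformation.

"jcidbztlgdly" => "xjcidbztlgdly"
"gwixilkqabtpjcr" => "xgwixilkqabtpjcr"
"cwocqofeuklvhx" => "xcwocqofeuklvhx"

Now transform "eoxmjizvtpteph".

The rule is to prepend "x".
For "eoxmjizvtpteph" the result is "xeoxmjizvtpteph".

xeoxmjizvtpteph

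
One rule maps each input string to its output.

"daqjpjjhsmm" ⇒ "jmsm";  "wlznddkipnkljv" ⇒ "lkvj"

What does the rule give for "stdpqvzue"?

quze

The rule is to swap each adjacent pair of characters (1↔2, 3↔4, ...), then keep only the last 4 characters.
Working it through for "stdpqvzue": intermediate "tspdvquze", final "quze".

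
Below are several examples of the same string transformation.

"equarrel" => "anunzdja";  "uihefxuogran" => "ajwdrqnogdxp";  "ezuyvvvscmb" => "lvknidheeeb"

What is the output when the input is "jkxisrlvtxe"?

The transformation: shift every letter 9 places forward in the alphabet (wrapping around), then move the last 3 characters to the front (rotate right by 3).
Applying that to "jkxisrlvtxe" gives "cgnstgrbaue".

cgnstgrbaue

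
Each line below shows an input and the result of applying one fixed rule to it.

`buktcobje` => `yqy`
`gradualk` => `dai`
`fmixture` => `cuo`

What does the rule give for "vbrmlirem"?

Rule — shift every letter 3 places backward in the alphabet (wrapping around), then keep one character in every 3, starting at position 1 (positions 1st, 4th, 7th, ...).
On "vbrmlirem": the first step gives "syojifobj", and the second then gives "sjo".

sjo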